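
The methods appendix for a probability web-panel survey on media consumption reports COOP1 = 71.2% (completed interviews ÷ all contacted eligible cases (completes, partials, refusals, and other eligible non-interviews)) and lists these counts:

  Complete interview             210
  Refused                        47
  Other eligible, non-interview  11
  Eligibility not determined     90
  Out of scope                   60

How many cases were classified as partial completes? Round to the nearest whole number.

COOP1 = 210 / D = 0.712
D = 210 / 0.712 = 294.9
Other denominator terms total 268
partial completes = 294.9 − 268 ≈ 27

27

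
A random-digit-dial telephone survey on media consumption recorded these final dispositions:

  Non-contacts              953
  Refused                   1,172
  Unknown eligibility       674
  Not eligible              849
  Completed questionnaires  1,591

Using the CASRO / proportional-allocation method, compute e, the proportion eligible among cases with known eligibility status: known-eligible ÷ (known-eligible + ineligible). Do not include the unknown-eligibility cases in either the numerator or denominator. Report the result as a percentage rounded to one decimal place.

81.4%

Eligible (known) → 1591 + 1172 + 953 = 3716
e = 3716 / (3716 + 849) = 3716 / 4565 = 0.8140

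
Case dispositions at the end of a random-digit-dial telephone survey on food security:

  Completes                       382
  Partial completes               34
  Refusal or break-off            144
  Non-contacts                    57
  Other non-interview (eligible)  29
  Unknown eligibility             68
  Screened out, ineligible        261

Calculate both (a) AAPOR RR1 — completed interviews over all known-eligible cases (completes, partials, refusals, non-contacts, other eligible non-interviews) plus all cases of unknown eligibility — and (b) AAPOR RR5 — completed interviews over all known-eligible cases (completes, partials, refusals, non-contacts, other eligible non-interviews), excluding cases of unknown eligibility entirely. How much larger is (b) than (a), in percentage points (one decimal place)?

Top: 382
Denominator: 382 + 34 + 144 + 57 + 29 + 68 = 714
RR1 = 382 / 714 = 0.5350
Denominator: 382 + 34 + 144 + 57 + 29 = 646
RR5 = 382 / 646 = 0.5913
Difference = 59.13 − 53.50 = 5.63 percentage points

5.6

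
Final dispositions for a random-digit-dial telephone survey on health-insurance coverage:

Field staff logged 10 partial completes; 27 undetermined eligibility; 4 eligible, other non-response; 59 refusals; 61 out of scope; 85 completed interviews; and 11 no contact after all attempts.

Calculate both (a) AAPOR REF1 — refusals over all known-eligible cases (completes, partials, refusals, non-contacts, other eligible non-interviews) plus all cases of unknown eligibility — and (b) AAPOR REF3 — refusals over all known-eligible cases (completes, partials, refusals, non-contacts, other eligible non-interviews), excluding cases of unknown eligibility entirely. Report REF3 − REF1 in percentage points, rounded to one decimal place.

Top = 59
Denom = 85 + 10 + 59 + 11 + 4 + 27 = 196
REF1 = 59 / 196 = 0.3010
Denom = 85 + 10 + 59 + 11 + 4 = 169
REF3 = 59 / 169 = 0.3491
Difference = 34.91 − 30.10 = 4.81 percentage points

4.8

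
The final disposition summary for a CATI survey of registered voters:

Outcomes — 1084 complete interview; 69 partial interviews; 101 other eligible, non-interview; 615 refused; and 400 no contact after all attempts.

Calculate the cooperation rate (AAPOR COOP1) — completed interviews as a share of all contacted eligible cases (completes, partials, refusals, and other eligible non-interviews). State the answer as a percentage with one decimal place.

Num → 1084
Denom → 1084 + 69 + 615 + 101 = 1869
COOP1 = 1084 / 1869 = 0.5800

58.0%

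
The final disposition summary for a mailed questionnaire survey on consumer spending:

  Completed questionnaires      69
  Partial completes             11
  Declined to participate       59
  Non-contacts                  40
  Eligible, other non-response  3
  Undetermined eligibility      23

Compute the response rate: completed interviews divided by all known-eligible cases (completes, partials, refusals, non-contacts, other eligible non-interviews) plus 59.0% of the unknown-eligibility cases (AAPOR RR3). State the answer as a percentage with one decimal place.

Num: 69
Eligible (known): 69 + 11 + 59 + 40 + 3 = 182
Eligible share of unknowns: 0.5900 × 23 = 13.57
Base: 182 + 13.57 = 195.57
RR3 = 69 / 195.57 = 0.3528

35.3%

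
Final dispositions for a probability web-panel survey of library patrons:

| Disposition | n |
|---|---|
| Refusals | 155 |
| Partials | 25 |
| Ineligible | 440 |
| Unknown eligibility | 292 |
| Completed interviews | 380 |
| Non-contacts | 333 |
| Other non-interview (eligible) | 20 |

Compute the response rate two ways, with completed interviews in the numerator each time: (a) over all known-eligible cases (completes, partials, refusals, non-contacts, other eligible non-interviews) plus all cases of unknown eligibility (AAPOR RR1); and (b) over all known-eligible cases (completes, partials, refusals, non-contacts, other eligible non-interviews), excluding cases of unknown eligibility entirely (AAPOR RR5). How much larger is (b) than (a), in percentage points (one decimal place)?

10.1

Top = 380
Denominator = 380 + 25 + 155 + 333 + 20 + 292 = 1205
RR1 = 380 / 1205 = 0.3154
Denominator = 380 + 25 + 155 + 333 + 20 = 913
RR5 = 380 / 913 = 0.4162
Difference = 41.62 − 31.54 = 10.08 percentage points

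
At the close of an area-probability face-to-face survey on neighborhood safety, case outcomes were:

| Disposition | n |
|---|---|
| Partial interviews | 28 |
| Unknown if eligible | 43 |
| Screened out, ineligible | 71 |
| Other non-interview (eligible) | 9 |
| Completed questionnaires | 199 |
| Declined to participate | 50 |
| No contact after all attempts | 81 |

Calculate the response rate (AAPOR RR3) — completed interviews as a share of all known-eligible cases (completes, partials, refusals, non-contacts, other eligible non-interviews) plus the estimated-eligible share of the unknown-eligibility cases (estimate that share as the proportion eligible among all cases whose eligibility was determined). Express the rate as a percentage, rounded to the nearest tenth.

Num: 199
Eligible (known): 199 + 28 + 50 + 81 + 9 = 367
e = 367 / (367 + 71) = 367 / 438 = 0.8379
Estimated eligible among unknowns: 0.8379 × 43 = 36.03
Denominator: 367 + 36.03 = 403.03
RR3 = 199 / 403.03 = 0.4938

49.4%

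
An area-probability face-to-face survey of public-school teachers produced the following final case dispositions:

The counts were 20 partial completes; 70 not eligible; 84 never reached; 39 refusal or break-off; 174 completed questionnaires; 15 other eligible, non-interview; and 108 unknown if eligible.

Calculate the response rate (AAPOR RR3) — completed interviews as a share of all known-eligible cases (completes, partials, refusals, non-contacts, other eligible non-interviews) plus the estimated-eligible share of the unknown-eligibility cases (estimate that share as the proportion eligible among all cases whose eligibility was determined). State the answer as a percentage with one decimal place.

Num = 174
Known eligible = 174 + 20 + 39 + 84 + 15 = 332
e = 332 / (332 + 70) = 332 / 402 = 0.8259
Estimated eligible among unknowns = 0.8259 × 108 = 89.20
Denom = 332 + 89.20 = 421.20
RR3 = 174 / 421.20 = 0.4131

41.3%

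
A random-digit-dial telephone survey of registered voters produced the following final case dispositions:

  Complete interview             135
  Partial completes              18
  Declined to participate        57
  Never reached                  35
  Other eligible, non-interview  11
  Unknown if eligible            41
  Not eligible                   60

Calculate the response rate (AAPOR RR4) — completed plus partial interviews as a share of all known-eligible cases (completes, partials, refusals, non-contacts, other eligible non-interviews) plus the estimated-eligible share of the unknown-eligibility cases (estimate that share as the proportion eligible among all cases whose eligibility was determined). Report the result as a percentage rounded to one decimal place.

Num = 135 + 18 = 153
Eligible (known) = 135 + 18 + 57 + 35 + 11 = 256
e = 256 / (256 + 60) = 256 / 316 = 0.8101
Estimated eligible among unknowns = 0.8101 × 41 = 33.21
Denom = 256 + 33.21 = 289.21
RR4 = 153 / 289.21 = 0.5290

52.9%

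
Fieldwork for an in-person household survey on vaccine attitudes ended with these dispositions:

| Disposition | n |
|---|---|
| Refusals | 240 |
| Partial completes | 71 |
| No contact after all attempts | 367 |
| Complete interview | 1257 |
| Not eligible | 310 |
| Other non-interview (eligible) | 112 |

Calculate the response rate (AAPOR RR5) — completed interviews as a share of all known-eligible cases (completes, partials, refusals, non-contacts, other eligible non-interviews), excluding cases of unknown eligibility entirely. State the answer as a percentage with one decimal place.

Top = 1257
Base = 1257 + 71 + 240 + 367 + 112 = 2047
RR5 = 1257 / 2047 = 0.6141

61.4%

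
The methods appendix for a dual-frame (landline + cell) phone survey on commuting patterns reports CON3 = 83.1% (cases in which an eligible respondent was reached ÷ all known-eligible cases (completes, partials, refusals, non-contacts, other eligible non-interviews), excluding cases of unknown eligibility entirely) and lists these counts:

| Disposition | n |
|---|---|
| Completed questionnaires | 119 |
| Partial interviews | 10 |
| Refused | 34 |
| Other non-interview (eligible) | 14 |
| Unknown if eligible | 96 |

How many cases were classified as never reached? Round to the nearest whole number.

Numerator = 119 + 10 + 34 + 14 = 177
CON3 = 177 / D = 0.831
D = 177 / 0.831 = 213.0
Rest of base = 177
never reached = 213.0 − 177 ≈ 36

36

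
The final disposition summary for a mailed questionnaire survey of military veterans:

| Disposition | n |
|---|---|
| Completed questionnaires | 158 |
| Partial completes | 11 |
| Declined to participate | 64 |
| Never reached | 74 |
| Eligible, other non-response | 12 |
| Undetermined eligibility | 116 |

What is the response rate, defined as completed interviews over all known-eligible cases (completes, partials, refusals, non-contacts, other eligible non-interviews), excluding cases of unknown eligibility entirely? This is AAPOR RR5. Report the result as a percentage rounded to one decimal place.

49.5%

Num = 158
Base = 158 + 11 + 64 + 74 + 12 = 319
RR5 = 158 / 319 = 0.4953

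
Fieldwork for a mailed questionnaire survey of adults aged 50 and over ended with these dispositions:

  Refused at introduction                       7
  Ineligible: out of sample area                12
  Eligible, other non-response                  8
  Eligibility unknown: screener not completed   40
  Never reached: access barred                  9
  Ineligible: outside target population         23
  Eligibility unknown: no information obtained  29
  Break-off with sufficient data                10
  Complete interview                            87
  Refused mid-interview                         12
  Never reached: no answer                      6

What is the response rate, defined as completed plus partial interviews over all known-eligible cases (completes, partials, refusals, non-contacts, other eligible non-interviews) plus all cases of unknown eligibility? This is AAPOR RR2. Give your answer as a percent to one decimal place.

46.6%

Declined to participate = 7 + 12 = 19
Never reached = 6 + 9 = 15
Eligibility not determined = 40 + 29 = 69
Out of scope = 23 + 12 = 35
Num → 87 + 10 = 97
Base → 87 + 10 + 19 + 15 + 8 + 69 = 208
RR2 = 97 / 208 = 0.4663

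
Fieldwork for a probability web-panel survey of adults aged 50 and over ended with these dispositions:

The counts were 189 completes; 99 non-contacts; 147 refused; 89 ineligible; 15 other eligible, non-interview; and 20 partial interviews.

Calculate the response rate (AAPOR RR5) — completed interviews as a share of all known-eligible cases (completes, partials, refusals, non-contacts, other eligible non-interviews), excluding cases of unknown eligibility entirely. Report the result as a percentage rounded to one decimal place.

Top: 189
Base: 189 + 20 + 147 + 99 + 15 = 470
RR5 = 189 / 470 = 0.4021

40.2%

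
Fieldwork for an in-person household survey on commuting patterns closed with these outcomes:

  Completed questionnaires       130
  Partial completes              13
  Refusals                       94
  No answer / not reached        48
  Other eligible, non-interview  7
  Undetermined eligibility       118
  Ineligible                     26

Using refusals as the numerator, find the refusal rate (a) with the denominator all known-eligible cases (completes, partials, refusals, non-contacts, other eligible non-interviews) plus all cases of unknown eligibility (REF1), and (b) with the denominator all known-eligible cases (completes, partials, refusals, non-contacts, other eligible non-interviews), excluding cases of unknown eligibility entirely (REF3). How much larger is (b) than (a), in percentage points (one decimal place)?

9.3

Numerator → 94
Denom → 130 + 13 + 94 + 48 + 7 + 118 = 410
REF1 = 94 / 410 = 0.2293
Denom → 130 + 13 + 94 + 48 + 7 = 292
REF3 = 94 / 292 = 0.3219
Difference = 32.19 − 22.93 = 9.26 percentage points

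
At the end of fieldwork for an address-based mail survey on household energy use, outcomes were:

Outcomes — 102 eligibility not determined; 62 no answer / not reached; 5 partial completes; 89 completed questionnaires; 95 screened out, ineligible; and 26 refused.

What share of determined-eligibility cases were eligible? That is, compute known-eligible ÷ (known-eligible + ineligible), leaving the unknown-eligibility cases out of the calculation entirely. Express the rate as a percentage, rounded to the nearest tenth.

65.7%

Eligible (known): 89 + 5 + 26 + 62 = 182
e = 182 / (182 + 95) = 182 / 277 = 0.6570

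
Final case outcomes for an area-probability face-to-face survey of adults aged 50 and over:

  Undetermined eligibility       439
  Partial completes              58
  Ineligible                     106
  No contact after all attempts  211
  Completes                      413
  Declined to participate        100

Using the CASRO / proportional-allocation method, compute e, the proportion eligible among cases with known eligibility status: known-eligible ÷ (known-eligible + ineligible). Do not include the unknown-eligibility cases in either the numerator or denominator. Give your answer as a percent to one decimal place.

88.1%

Determined eligible: 413 + 58 + 100 + 211 = 782
e = 782 / (782 + 106) = 782 / 888 = 0.8806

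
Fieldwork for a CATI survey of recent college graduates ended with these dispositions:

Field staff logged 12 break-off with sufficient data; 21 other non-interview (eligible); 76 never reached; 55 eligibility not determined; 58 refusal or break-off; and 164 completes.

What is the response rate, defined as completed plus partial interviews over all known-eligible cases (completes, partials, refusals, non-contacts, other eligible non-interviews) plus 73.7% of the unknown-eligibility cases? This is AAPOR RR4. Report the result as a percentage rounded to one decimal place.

47.4%

Numerator → 164 + 12 = 176
Known eligible → 164 + 12 + 58 + 76 + 21 = 331
Eligible share of unknowns → 0.7370 × 55 = 40.53
Denominator → 331 + 40.53 = 371.53
RR4 = 176 / 371.53 = 0.4737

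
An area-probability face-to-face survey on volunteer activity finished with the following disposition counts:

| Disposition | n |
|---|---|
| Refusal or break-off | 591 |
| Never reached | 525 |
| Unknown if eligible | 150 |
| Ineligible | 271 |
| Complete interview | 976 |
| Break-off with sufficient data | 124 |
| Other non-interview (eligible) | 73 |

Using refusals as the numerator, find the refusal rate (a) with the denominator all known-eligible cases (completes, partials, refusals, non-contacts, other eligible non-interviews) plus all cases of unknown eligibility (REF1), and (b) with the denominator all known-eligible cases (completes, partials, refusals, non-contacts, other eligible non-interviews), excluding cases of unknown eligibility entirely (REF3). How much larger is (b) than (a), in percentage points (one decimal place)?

Top = 591
Denominator = 976 + 124 + 591 + 525 + 73 + 150 = 2439
REF1 = 591 / 2439 = 0.2423
Denominator = 976 + 124 + 591 + 525 + 73 = 2289
REF3 = 591 / 2289 = 0.2582
Difference = 25.82 − 24.23 = 1.59 percentage points

1.6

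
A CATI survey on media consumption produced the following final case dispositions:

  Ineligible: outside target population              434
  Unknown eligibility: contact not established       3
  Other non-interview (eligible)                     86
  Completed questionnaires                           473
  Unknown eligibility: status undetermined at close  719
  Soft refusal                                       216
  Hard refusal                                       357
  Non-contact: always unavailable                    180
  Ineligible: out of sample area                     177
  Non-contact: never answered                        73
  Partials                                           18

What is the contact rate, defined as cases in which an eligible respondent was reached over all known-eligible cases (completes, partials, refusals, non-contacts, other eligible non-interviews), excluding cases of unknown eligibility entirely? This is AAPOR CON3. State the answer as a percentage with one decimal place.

82.0%

Refused = 357 + 216 = 573
Never reached = 73 + 180 = 253
Eligibility not determined = 3 + 719 = 722
Not eligible = 434 + 177 = 611
Num = 473 + 18 + 573 + 86 = 1150
Base = 473 + 18 + 573 + 253 + 86 = 1403
CON3 = 1150 / 1403 = 0.8197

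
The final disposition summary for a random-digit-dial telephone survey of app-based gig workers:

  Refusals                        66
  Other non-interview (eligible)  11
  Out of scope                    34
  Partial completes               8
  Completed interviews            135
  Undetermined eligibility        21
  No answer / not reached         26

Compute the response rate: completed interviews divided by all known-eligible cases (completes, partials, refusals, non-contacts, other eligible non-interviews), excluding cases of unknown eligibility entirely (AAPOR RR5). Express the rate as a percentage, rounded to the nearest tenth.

54.9%

Top → 135
Denominator → 135 + 8 + 66 + 26 + 11 = 246
RR5 = 135 / 246 = 0.5488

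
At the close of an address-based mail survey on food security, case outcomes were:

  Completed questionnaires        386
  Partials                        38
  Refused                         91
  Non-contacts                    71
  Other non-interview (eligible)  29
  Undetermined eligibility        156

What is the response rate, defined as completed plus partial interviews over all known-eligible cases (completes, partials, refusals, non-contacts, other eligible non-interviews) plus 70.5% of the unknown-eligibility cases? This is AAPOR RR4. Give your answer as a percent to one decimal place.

Top → 386 + 38 = 424
Determined eligible → 386 + 38 + 91 + 71 + 29 = 615
Estimated eligible among unknowns → 0.7050 × 156 = 109.98
Denom → 615 + 109.98 = 724.98
RR4 = 424 / 724.98 = 0.5848

58.5%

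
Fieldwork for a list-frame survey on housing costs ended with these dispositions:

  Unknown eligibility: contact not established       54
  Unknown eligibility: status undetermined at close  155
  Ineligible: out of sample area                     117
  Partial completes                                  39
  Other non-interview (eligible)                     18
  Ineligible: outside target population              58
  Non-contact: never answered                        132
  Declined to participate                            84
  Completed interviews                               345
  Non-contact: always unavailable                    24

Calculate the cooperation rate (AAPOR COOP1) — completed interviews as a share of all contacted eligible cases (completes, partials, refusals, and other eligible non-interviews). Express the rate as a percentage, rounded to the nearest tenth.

No contact after all attempts = 132 + 24 = 156
Eligibility not determined = 54 + 155 = 209
Out of scope = 58 + 117 = 175
Numerator → 345
Denom → 345 + 39 + 84 + 18 = 486
COOP1 = 345 / 486 = 0.7099

71.0%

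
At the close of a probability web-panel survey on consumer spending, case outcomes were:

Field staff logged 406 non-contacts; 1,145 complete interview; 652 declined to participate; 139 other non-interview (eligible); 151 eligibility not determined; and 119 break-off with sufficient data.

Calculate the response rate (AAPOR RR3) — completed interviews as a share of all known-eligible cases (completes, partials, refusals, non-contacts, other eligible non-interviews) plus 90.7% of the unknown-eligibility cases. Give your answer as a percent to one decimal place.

44.1%

Numerator → 1145
Eligible (known) → 1145 + 119 + 652 + 406 + 139 = 2461
Estimated eligible among unknowns → 0.9070 × 151 = 136.96
Base → 2461 + 136.96 = 2597.96
RR3 = 1145 / 2597.96 = 0.4407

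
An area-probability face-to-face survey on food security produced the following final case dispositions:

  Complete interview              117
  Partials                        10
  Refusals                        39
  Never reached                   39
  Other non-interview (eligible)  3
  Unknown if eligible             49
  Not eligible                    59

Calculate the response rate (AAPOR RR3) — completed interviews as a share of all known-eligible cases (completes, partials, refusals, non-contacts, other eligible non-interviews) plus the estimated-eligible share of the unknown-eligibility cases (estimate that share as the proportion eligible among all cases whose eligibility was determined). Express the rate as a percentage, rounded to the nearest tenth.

Num → 117
Determined eligible → 117 + 10 + 39 + 39 + 3 = 208
e = 208 / (208 + 59) = 208 / 267 = 0.7790
Estimated eligible among unknowns → 0.7790 × 49 = 38.17
Base → 208 + 38.17 = 246.17
RR3 = 117 / 246.17 = 0.4753

47.5%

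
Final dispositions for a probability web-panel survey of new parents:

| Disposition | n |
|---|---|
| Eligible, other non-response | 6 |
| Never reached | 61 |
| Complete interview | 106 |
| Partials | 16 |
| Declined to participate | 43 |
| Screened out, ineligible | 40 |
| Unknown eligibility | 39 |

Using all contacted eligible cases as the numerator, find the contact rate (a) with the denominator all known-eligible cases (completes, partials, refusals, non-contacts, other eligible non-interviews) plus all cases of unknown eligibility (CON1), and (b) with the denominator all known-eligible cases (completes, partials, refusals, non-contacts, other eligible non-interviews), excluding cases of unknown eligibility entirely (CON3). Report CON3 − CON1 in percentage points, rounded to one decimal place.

Numerator → 106 + 16 + 43 + 6 = 171
Denominator → 106 + 16 + 43 + 61 + 6 + 39 = 271
CON1 = 171 / 271 = 0.6310
Denominator → 106 + 16 + 43 + 61 + 6 = 232
CON3 = 171 / 232 = 0.7371
Difference = 73.71 − 63.10 = 10.61 percentage points

10.6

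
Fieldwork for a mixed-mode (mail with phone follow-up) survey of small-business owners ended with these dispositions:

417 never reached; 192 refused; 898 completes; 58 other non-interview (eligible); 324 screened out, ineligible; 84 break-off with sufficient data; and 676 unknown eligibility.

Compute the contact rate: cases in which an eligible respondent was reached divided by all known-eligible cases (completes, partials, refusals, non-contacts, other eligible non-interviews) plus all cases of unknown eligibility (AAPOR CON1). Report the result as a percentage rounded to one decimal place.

Top → 898 + 84 + 192 + 58 = 1232
Base → 898 + 84 + 192 + 417 + 58 + 676 = 2325
CON1 = 1232 / 2325 = 0.5299

53.0%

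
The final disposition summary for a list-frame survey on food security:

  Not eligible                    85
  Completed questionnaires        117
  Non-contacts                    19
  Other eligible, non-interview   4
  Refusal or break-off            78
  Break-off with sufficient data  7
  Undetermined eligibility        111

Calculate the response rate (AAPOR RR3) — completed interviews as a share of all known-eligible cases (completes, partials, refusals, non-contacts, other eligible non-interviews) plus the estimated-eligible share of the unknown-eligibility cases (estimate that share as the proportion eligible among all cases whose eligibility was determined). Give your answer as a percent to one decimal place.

38.3%

Num → 117
Known eligible → 117 + 7 + 78 + 19 + 4 = 225
e = 225 / (225 + 85) = 225 / 310 = 0.7258
Estimated eligible among unknowns → 0.7258 × 111 = 80.56
Denom → 225 + 80.56 = 305.56
RR3 = 117 / 305.56 = 0.3829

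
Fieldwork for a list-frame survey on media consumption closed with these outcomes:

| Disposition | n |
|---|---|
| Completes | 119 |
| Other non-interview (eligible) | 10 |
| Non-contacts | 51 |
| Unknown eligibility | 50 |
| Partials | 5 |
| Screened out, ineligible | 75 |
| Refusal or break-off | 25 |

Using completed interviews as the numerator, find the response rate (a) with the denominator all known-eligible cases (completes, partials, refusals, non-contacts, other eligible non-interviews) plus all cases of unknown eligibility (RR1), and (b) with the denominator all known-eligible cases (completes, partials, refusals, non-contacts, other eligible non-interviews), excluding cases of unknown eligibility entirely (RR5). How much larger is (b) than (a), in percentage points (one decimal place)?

10.9

Top → 119
Base → 119 + 5 + 25 + 51 + 10 + 50 = 260
RR1 = 119 / 260 = 0.4577
Base → 119 + 5 + 25 + 51 + 10 = 210
RR5 = 119 / 210 = 0.5667
Difference = 56.67 − 45.77 = 10.90 percentage points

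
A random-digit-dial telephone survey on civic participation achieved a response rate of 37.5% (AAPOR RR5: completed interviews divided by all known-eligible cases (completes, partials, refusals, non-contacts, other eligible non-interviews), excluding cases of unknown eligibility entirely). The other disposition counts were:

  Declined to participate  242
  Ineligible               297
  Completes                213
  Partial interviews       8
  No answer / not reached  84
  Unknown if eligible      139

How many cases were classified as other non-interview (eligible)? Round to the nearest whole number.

21

RR5 = 213 / D = 0.375
D = 213 / 0.375 = 568.0
Rest of base = 547
other non-interview (eligible) = 568.0 − 547 ≈ 21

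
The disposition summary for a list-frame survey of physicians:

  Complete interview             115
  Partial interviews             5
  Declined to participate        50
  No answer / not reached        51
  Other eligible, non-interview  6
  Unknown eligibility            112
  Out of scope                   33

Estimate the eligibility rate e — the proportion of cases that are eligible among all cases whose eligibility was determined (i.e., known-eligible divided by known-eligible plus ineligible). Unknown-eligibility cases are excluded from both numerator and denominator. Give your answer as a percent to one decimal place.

87.3%

Eligible (known) → 115 + 5 + 50 + 51 + 6 = 227
e = 227 / (227 + 33) = 227 / 260 = 0.8731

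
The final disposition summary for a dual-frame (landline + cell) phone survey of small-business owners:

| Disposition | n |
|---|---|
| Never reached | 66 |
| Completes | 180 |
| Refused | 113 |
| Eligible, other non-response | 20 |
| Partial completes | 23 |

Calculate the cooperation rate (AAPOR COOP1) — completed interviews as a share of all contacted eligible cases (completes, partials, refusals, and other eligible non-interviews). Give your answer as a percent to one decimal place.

Numerator → 180
Base → 180 + 23 + 113 + 20 = 336
COOP1 = 180 / 336 = 0.5357

53.6%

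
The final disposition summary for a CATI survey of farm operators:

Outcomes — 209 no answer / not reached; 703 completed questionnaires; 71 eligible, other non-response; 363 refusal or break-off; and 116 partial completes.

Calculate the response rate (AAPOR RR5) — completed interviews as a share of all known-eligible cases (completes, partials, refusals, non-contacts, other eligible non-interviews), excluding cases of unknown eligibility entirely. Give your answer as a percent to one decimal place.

Numerator → 703
Denom → 703 + 116 + 363 + 209 + 71 = 1462
RR5 = 703 / 1462 = 0.4808

48.1%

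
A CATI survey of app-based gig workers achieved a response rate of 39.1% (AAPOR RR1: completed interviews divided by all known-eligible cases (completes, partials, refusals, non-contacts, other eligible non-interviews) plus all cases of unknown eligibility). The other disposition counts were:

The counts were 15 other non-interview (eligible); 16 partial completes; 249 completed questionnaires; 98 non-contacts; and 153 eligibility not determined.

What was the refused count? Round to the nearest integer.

106

RR1 = 249 / D = 0.391
D = 249 / 0.391 = 636.8
Remaining denominator categories sum to 531
refused = 636.8 − 531 ≈ 106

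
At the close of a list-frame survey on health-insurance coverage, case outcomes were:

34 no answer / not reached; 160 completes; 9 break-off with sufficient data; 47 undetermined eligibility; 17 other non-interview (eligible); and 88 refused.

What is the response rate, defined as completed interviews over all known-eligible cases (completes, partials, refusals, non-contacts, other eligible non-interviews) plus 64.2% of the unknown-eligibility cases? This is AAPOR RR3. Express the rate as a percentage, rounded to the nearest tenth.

Top = 160
Determined eligible = 160 + 9 + 88 + 34 + 17 = 308
Eligible share of unknowns = 0.6420 × 47 = 30.17
Denominator = 308 + 30.17 = 338.17
RR3 = 160 / 338.17 = 0.4731

47.3%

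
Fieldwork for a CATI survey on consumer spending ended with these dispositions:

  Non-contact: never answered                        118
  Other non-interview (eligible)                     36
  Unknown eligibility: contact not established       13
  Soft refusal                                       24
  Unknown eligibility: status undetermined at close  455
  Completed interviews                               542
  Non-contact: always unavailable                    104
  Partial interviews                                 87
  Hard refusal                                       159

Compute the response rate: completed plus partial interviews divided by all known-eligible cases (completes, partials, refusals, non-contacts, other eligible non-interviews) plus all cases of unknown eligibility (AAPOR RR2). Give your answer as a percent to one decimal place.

Refusal or break-off = 159 + 24 = 183
No contact after all attempts = 118 + 104 = 222
Unknown eligibility = 13 + 455 = 468
Top → 542 + 87 = 629
Denom → 542 + 87 + 183 + 222 + 36 + 468 = 1538
RR2 = 629 / 1538 = 0.4090

40.9%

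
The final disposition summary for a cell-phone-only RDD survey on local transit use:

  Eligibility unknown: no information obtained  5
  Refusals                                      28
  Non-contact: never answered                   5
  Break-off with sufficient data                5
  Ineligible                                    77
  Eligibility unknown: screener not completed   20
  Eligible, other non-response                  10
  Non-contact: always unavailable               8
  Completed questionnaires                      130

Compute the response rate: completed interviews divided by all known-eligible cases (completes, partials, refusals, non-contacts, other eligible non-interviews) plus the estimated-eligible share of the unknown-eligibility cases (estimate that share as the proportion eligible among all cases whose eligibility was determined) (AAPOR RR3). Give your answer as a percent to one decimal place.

Non-contacts = 5 + 8 = 13
Eligibility not determined = 20 + 5 = 25
Num → 130
Determined eligible → 130 + 5 + 28 + 13 + 10 = 186
e = 186 / (186 + 77) = 186 / 263 = 0.7072
Eligible share of unknowns → 0.7072 × 25 = 17.68
Denom → 186 + 17.68 = 203.68
RR3 = 130 / 203.68 = 0.6383

63.8%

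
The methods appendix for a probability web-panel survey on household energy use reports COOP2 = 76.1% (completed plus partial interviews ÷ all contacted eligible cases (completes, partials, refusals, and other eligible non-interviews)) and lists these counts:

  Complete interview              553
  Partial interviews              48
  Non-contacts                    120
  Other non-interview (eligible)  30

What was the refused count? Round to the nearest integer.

159

Num: 553 + 48 = 601
COOP2 = 601 / D = 0.761
D = 601 / 0.761 = 789.8
Other denominator terms total 631
refused = 789.8 − 631 ≈ 159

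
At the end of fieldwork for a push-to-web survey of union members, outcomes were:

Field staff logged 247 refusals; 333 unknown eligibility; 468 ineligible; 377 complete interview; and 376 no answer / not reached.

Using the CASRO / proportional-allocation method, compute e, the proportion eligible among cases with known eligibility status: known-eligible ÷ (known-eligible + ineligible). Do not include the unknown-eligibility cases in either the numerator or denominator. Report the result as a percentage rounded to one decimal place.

Eligible (known): 377 + 247 + 376 = 1000
e = 1000 / (1000 + 468) = 1000 / 1468 = 0.6812

68.1%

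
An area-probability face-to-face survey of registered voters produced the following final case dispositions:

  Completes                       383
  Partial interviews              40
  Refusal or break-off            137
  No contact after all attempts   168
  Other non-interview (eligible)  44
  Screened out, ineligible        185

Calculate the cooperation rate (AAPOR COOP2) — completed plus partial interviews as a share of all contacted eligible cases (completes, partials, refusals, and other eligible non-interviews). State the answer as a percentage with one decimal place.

Num: 383 + 40 = 423
Base: 383 + 40 + 137 + 44 = 604
COOP2 = 423 / 604 = 0.7003

70.0%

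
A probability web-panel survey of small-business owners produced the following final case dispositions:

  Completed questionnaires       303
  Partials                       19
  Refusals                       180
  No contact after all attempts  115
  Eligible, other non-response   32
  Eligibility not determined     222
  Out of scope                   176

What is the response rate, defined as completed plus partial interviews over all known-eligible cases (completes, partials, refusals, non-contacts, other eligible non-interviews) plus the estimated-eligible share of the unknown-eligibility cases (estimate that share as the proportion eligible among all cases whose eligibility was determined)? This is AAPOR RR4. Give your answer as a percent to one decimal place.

39.1%

Top → 303 + 19 = 322
Known eligible → 303 + 19 + 180 + 115 + 32 = 649
e = 649 / (649 + 176) = 649 / 825 = 0.7867
Estimated eligible among unknowns → 0.7867 × 222 = 174.65
Denominator → 649 + 174.65 = 823.65
RR4 = 322 / 823.65 = 0.3909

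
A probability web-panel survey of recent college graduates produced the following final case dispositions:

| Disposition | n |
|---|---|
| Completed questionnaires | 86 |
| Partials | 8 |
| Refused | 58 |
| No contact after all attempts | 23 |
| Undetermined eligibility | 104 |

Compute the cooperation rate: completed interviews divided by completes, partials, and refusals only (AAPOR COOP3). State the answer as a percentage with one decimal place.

Numerator = 86
Base = 86 + 8 + 58 = 152
COOP3 = 86 / 152 = 0.5658

56.6%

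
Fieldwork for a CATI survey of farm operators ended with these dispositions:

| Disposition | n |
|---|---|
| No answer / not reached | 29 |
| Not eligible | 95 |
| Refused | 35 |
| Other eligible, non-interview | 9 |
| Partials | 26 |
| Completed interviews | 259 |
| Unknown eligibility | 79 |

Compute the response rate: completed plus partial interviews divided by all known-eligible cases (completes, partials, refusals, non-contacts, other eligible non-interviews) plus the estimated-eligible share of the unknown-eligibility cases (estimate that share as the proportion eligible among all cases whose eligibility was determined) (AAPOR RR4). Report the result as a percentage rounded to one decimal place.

Numerator: 259 + 26 = 285
Known eligible: 259 + 26 + 35 + 29 + 9 = 358
e = 358 / (358 + 95) = 358 / 453 = 0.7903
Eligible share of unknowns: 0.7903 × 79 = 62.43
Denom: 358 + 62.43 = 420.43
RR4 = 285 / 420.43 = 0.6779

67.8%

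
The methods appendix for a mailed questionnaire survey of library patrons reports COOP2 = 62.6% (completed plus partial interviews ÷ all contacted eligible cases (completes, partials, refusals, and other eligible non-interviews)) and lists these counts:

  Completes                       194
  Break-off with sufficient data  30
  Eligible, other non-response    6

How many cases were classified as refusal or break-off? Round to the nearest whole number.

128

Top: 194 + 30 = 224
COOP2 = 224 / D = 0.626
D = 224 / 0.626 = 357.8
Remaining denominator categories sum to 230
refusal or break-off = 357.8 − 230 ≈ 128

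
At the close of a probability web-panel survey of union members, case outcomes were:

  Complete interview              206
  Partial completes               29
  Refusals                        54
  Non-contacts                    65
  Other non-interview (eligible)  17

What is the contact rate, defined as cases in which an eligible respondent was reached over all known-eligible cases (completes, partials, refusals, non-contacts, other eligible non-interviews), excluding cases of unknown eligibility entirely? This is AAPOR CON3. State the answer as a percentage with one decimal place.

Num = 206 + 29 + 54 + 17 = 306
Base = 206 + 29 + 54 + 65 + 17 = 371
CON3 = 306 / 371 = 0.8248

82.5%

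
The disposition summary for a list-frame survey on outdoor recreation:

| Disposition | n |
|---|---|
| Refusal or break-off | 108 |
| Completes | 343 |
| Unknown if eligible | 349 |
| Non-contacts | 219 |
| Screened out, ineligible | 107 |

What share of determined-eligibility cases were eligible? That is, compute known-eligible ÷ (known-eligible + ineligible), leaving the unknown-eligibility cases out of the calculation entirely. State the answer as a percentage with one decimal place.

Eligible (known): 343 + 108 + 219 = 670
e = 670 / (670 + 107) = 670 / 777 = 0.8623

86.2%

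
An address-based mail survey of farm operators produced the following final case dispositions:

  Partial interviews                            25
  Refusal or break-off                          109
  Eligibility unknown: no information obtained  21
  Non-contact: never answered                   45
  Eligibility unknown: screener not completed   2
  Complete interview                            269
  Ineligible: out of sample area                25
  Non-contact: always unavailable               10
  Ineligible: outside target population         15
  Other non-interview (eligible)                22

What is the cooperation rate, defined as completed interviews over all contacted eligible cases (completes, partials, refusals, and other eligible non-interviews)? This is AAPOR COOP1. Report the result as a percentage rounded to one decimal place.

Never reached = 45 + 10 = 55
Unknown eligibility = 2 + 21 = 23
Not eligible = 15 + 25 = 40
Top: 269
Denominator: 269 + 25 + 109 + 22 = 425
COOP1 = 269 / 425 = 0.6329

63.3%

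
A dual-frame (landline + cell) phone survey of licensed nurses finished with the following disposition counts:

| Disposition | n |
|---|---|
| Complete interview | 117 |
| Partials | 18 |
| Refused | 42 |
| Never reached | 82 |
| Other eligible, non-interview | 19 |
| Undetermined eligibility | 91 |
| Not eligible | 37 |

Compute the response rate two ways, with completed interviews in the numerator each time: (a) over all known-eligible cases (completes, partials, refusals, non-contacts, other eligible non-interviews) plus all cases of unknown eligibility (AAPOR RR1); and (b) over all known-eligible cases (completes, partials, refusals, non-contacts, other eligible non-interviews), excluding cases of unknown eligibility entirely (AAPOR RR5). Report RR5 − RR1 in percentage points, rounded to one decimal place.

Top → 117
Denom → 117 + 18 + 42 + 82 + 19 + 91 = 369
RR1 = 117 / 369 = 0.3171
Denom → 117 + 18 + 42 + 82 + 19 = 278
RR5 = 117 / 278 = 0.4209
Difference = 42.09 − 31.71 = 10.38 percentage points

10.4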